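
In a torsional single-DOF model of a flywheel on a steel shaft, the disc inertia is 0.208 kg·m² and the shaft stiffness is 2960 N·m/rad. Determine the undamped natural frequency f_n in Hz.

19.0 Hz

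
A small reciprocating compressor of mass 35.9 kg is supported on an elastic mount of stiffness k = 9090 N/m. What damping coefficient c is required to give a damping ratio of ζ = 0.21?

c_c = 2√(k·m) = 2√(9090 × 35.9) = 1143 N·s/m.
c = ζ·c_c = 0.21 × 1143 = 239.9 N·s/m.

240 N·s/m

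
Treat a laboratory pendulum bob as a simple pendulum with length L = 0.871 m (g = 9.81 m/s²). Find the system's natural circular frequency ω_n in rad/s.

3.36 rad/s

For a simple pendulum ω_n = √(g/L) = √(9.81/0.871) = √11.26 = 3.356 rad/s.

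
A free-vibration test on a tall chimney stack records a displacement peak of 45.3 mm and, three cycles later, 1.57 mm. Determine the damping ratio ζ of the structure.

Logarithmic decrement δ = (1/n)·ln(x₀/x_n) = (1/3)·ln(45.3/1.57) = (1/3)·ln(28.85) = 1.121.
ζ = δ/√(4π² + δ²) = 1.121/√(39.48 + 1.26) = 1.121/6.382 = 0.1756.

0.176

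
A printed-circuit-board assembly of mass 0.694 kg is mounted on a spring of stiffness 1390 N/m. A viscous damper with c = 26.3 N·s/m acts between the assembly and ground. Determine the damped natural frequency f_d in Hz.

6.45 Hz

ω_n = √(k/m) = √(1390/0.694) = 44.75 rad/s.
Critical damping c_c = 2√(k·m) = 2√(1390 × 0.694) = 62.12 N·s/m, so ζ = c/c_c = 26.3/62.12 = 0.4234.
ω_d = ω_n√(1 − ζ²) = 44.75 × √(1 − 0.179) = 40.54 rad/s.
f_d = ω_d/(2π) = 6.453 Hz.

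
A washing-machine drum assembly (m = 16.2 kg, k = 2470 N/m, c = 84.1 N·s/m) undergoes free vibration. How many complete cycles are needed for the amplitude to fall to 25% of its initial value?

ζ = c/(2√(km)) = 84.1/(2√(2470 × 16.2)) = 84.1/400.1 = 0.2102.
Logarithmic decrement δ = 2πζ/√(1 − ζ²) = 2π × 0.2102/√(1 − 0.0442) = 1.351.
x_n/x₀ = e^(−nδ) ≤ 0.25; take ln: n ≥ ln(1/0.25)/δ = 1.386/1.351 = 1.026.
So 2 complete cycles are required.

2 cycles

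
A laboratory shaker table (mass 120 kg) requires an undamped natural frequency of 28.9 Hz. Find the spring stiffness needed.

ω_n = 2πf_n = 2π × 28.9 = 181.6 rad/s.
k = m·ω_n² = 120 × 181.6² = 120 × 32970 = 3957000 N/m.

3960000 N/m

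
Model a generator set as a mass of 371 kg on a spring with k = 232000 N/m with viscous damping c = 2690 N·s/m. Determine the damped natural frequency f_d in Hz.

ω_n = √(k/m) = √(232000/371) = 25.01 rad/s.
Critical damping c_c = 2√(k·m) = 2√(232000 × 371) = 18550 N·s/m, so ζ = c/c_c = 2690/18550 = 0.1450.
ω_d = ω_n√(1 − ζ²) = 25.01 × √(1 − 0.0210) = 24.74 rad/s.
f_d = ω_d/(2π) = 3.938 Hz.

3.94 Hz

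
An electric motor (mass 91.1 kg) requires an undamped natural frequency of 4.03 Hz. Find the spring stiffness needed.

58400 N/m

ω_n = 2πf_n = 2π × 4.03 = 25.32 rad/s.
k = m·ω_n² = 91.1 × 25.32² = 91.1 × 641.2 = 58410 N/m.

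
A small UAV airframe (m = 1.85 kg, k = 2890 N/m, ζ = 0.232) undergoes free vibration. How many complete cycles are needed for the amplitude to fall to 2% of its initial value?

3 cycles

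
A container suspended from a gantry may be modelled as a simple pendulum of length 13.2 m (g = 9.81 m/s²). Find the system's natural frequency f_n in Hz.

0.137 Hz

For a simple pendulum ω_n = √(g/L) = √(9.81/13.2) = √0.7432 = 0.8621 rad/s.
f_n = ω_n/(2π) = 0.8621/6.283 = 0.1372 Hz.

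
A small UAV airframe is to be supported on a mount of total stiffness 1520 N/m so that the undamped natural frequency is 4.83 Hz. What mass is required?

ω_n = 2πf_n = 2π × 4.83 = 30.35 rad/s.
m = k/ω_n² = 1520/30.35² = 1520/921.0 = 1.650 kg.

1.65 kg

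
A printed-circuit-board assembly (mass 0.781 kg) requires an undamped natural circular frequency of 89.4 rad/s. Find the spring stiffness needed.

k = m·ω_n² = 0.781 × 89.40² = 0.781 × 7992 = 6242 N/m.

6240 N/m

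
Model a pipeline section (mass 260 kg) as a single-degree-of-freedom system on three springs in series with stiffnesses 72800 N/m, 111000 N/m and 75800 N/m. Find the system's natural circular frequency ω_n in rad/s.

10.3 rad/s

Series springs: 1/k_eq = 1/72800 + 1/111000 + 1/75800 = 3.594×10^-5, so k_eq = 27830 N/m.
ω_n = √(k_eq/m) = √(27830/260) = √107.0 = 10.35 rad/s.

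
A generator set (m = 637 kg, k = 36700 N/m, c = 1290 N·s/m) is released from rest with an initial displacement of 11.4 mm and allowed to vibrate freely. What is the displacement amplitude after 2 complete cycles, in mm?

ζ = c/(2√(km)) = 1290/(2√(36700 × 637)) = 1290/9670 = 0.1334.
Logarithmic decrement δ = 2πζ/√(1 − ζ²) = 2π × 0.1334/√(1 − 0.0178) = 0.8457.
After n cycles, x_n/x₀ = e^(−nδ), so x_2 = 11.4 × e^(−2 × 0.8457) = 11.4 × 0.1842 = 2.100 mm.

2.10 mm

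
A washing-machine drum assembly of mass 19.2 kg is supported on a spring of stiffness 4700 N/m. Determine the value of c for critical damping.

601 N·s/m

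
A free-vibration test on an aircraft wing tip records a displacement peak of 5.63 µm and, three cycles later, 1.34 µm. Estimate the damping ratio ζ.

0.0759

Logarithmic decrement δ = (1/n)·ln(x₀/x_n) = (1/3)·ln(5.63/1.34) = (1/3)·ln(4.201) = 0.4785.
ζ = δ/√(4π² + δ²) = 0.4785/√(39.48 + 0.229) = 0.4785/6.301 = 0.07593.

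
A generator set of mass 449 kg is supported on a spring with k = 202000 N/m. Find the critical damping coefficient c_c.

19000 N·s/m

c_c = 2√(k·m) = 2√(202000 × 449) = 2 × 9524 = 19050 N·s/m.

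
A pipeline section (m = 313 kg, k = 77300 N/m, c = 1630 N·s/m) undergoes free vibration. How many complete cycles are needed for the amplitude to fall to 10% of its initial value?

3 cycles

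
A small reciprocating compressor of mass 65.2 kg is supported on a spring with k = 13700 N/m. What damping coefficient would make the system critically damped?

1890 N·s/m

c_c = 2√(k·m) = 2√(13700 × 65.2) = 2 × 945.1 = 1890 N·s/m.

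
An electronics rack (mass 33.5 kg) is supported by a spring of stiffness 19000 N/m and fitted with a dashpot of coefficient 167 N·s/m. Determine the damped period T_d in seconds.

0.265 s

ω_n = √(k/m) = √(19000/33.5) = 23.82 rad/s.
Critical damping c_c = 2√(k·m) = 2√(19000 × 33.5) = 1596 N·s/m, so ζ = c/c_c = 167/1596 = 0.1047.
ω_d = ω_n√(1 − ζ²) = 23.82 × √(1 − 0.0110) = 23.68 rad/s.
T_d = 2π/ω_d = 0.2653 s.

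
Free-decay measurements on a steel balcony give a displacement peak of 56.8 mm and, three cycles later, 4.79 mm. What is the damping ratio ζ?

0.130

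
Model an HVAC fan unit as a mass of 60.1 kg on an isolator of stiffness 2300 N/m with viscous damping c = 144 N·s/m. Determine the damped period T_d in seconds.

ω_n = √(k/m) = √(2300/60.1) = 6.186 rad/s.
Critical damping c_c = 2√(k·m) = 2√(2300 × 60.1) = 743.6 N·s/m, so ζ = c/c_c = 144/743.6 = 0.1937.
ω_d = ω_n√(1 − ζ²) = 6.186 × √(1 − 0.0375) = 6.069 rad/s.
T_d = 2π/ω_d = 1.035 s.

1.04 s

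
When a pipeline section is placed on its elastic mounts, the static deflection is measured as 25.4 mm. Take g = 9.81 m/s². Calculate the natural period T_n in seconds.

ω_n = √(g/δ_st) = √(9.81/0.0254) = √386.2 = 19.65 rad/s.
T_n = 2π/ω_n = 6.283/19.65 = 0.3197 s.

0.320 s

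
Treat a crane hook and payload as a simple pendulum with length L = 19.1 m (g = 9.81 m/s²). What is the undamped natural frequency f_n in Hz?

For a simple pendulum ω_n = √(g/L) = √(9.81/19.1) = √0.5136 = 0.7167 rad/s.
f_n = ω_n/(2π) = 0.7167/6.283 = 0.1141 Hz.

0.114 Hz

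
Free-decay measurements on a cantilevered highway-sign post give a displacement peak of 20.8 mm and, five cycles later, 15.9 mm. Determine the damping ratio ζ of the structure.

0.00855

Logarithmic decrement δ = (1/n)·ln(x₀/x_n) = (1/5)·ln(20.8/15.9) = (1/5)·ln(1.308) = 0.05373.
ζ = δ/√(4π² + δ²) = 0.05373/√(39.48 + 0.00289) = 0.05373/6.283 = 0.008551.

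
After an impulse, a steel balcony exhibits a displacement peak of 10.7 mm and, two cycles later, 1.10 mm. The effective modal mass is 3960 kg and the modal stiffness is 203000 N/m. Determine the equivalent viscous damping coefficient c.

10100 N·s/m

Logarithmic decrement δ = (1/n)·ln(x₀/x_n) = (1/2)·ln(10.7/1.10) = (1/2)·ln(9.727) = 1.137.
ζ = δ/√(4π² + δ²) = 1.137/√(39.48 + 1.29) = 1.137/6.385 = 0.1781.
c = ζ · 2√(km) = 0.1781 × 2√(203000 × 3960) = 0.1781 × 56710 = 10100 N·s/m.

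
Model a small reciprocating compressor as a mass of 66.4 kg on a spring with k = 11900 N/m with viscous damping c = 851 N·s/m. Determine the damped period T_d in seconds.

0.535 s

ω_n = √(k/m) = √(11900/66.4) = 13.39 rad/s.
Critical damping c_c = 2√(k·m) = 2√(11900 × 66.4) = 1778 N·s/m, so ζ = c/c_c = 851/1778 = 0.4787.
ω_d = ω_n√(1 − ζ²) = 13.39 × √(1 − 0.229) = 11.75 rad/s.
T_d = 2π/ω_d = 0.5346 s.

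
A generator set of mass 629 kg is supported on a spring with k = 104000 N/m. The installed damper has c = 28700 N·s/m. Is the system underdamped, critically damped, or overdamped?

c_c = 2√(k·m) = 16180 N·s/m; ζ = c/c_c = 28700/16180 = 1.77.
Since ζ > 1 the system is overdamped.

overdamped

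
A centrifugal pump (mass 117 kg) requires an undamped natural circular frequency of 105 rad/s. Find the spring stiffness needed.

k = m·ω_n² = 117 × 105.0² = 117 × 11020 = 1290000 N/m.

1290000 N/m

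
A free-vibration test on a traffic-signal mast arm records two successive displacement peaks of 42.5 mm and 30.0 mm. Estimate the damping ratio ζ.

Logarithmic decrement δ = (1/n)·ln(x₀/x_n) = (1/1)·ln(42.5/30.0) = (1/1)·ln(1.417) = 0.3483.
ζ = δ/√(4π² + δ²) = 0.3483/√(39.48 + 0.121) = 0.3483/6.293 = 0.05535.

0.0553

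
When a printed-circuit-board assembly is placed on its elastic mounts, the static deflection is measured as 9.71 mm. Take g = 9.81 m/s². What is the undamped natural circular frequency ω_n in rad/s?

31.8 rad/s

ω_n = √(g/δ_st) = √(9.81/0.00971) = √1010 = 31.79 rad/s.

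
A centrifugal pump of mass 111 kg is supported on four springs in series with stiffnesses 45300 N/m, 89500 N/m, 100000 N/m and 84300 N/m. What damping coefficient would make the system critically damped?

Series springs: 1/k_eq = 1/45300 + 1/89500 + 1/100000 + 1/84300 = 5.511×10^-5, so k_eq = 18150 N/m.
c_c = 2√(k_eq·m) = 2√(18150 × 111) = 2 × 1419 = 2838 N·s/m.

2840 N·s/m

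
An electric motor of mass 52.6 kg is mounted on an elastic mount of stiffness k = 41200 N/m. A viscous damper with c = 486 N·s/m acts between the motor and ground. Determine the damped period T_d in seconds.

0.228 s

ω_n = √(k/m) = √(41200/52.6) = 27.99 rad/s.
Critical damping c_c = 2√(k·m) = 2√(41200 × 52.6) = 2944 N·s/m, so ζ = c/c_c = 486/2944 = 0.1651.
ω_d = ω_n√(1 − ζ²) = 27.99 × √(1 − 0.0272) = 27.60 rad/s.
T_d = 2π/ω_d = 0.2276 s.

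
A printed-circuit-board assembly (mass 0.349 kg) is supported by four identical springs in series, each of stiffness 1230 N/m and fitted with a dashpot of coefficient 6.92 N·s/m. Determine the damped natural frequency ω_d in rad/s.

Series springs: 1/k_eq = 4/1230, so k_eq = 1230/4 = 307.5 N/m.
ω_n = √(k_eq/m) = √(307.5/0.349) = 29.68 rad/s.
Critical damping c_c = 2√(k_eq·m) = 2√(307.5 × 0.349) = 20.72 N·s/m, so ζ = c/c_c = 6.92/20.72 = 0.3340.
ω_d = ω_n√(1 − ζ²) = 29.68 × √(1 − 0.112) = 27.98 rad/s.

28.0 rad/s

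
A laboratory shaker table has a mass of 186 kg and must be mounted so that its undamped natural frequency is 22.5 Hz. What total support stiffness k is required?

3720000 N/m

ω_n = 2πf_n = 2π × 22.5 = 141.4 rad/s.
k = m·ω_n² = 186 × 141.4² = 186 × 19990 = 3717000 N/m.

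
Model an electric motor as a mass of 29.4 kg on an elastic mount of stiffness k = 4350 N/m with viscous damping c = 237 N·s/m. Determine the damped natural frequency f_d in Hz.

1.83 Hz

ω_n = √(k/m) = √(4350/29.4) = 12.16 rad/s.
Critical damping c_c = 2√(k·m) = 2√(4350 × 29.4) = 715.2 N·s/m, so ζ = c/c_c = 237/715.2 = 0.3314.
ω_d = ω_n√(1 − ζ²) = 12.16 × √(1 − 0.110) = 11.48 rad/s.
f_d = ω_d/(2π) = 1.827 Hz.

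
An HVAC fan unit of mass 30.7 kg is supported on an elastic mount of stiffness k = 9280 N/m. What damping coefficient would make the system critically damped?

1070 N·s/m

c_c = 2√(k·m) = 2√(9280 × 30.7) = 2 × 533.8 = 1068 N·s/m.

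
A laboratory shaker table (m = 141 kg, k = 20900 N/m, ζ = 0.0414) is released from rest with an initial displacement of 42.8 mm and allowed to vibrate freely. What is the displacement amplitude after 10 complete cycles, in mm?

Logarithmic decrement δ = 2πζ/√(1 − ζ²) = 2π × 0.04140/√(1 − 0.00171) = 0.2603.
After n cycles, x_n/x₀ = e^(−nδ), so x_10 = 42.8 × e^(−10 × 0.2603) = 42.8 × 0.07402 = 3.168 mm.

3.17 mm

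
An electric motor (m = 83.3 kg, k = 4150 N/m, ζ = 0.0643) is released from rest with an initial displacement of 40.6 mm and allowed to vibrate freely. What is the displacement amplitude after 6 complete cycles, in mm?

Logarithmic decrement δ = 2πζ/√(1 − ζ²) = 2π × 0.06430/√(1 − 0.00413) = 0.4048.
After n cycles, x_n/x₀ = e^(−nδ), so x_6 = 40.6 × e^(−6 × 0.4048) = 40.6 × 0.08812 = 3.578 mm.

3.58 mm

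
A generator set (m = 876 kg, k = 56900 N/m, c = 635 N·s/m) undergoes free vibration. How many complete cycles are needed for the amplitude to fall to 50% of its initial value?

ζ = c/(2√(km)) = 635/(2√(56900 × 876)) = 635/14120 = 0.04497.
Logarithmic decrement δ = 2πζ/√(1 − ζ²) = 2π × 0.04497/√(1 − 0.00202) = 0.2828.
x_n/x₀ = e^(−nδ) ≤ 0.5; take ln: n ≥ ln(1/0.5)/δ = 0.6931/0.2828 = 2.451.
So 3 complete cycles are required.

3 cycles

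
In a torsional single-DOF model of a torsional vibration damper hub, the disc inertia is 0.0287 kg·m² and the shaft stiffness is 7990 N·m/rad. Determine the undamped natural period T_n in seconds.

0.0119 s

ω_n = √(k_t/J) = √(7990/0.0287) = √278400 = 527.6 rad/s.
T_n = 2π/ω_n = 6.283/527.6 = 0.01191 s.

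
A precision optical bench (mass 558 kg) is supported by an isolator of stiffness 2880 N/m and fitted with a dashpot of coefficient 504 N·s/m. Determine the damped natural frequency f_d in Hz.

ω_n = √(k/m) = √(2880/558) = 2.272 rad/s.
Critical damping c_c = 2√(k·m) = 2√(2880 × 558) = 2535 N·s/m, so ζ = c/c_c = 504/2535 = 0.1988.
ω_d = ω_n√(1 − ζ²) = 2.272 × √(1 − 0.0395) = 2.227 rad/s.
f_d = ω_d/(2π) = 0.3544 Hz.

0.354 Hz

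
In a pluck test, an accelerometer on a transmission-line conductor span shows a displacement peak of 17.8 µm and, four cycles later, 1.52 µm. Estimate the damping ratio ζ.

Logarithmic decrement δ = (1/n)·ln(x₀/x_n) = (1/4)·ln(17.8/1.52) = (1/4)·ln(11.71) = 0.6151.
ζ = δ/√(4π² + δ²) = 0.6151/√(39.48 + 0.378) = 0.6151/6.313 = 0.09743.

0.0974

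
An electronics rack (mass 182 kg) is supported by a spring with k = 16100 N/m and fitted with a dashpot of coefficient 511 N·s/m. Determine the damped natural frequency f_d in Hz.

ω_n = √(k/m) = √(16100/182) = 9.405 rad/s.
Critical damping c_c = 2√(k·m) = 2√(16100 × 182) = 3424 N·s/m, so ζ = c/c_c = 511/3424 = 0.1493.
ω_d = ω_n√(1 − ζ²) = 9.405 × √(1 − 0.0223) = 9.300 rad/s.
f_d = ω_d/(2π) = 1.480 Hz.

1.48 Hz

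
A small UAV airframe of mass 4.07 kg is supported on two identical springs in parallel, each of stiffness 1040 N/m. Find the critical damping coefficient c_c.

Parallel springs add: k_eq = 2 × 1040 = 2080 N/m.
c_c = 2√(k_eq·m) = 2√(2080 × 4.07) = 2 × 92.01 = 184.0 N·s/m.

184 N·s/m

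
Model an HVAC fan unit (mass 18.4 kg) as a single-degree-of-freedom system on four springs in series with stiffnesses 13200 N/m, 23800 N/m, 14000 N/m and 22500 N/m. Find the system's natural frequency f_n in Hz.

2.43 Hz

Series springs: 1/k_eq = 1/13200 + 1/23800 + 1/14000 + 1/22500 = 0.0002336, so k_eq = 4280 N/m.
ω_n = √(k_eq/m) = √(4280/18.4) = √232.6 = 15.25 rad/s.
f_n = ω_n/(2π) = 15.25/6.283 = 2.427 Hz.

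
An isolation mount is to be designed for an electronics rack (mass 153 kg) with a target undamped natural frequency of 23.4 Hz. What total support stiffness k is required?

ω_n = 2πf_n = 2π × 23.4 = 147.0 rad/s.
k = m·ω_n² = 153 × 147.0² = 153 × 21620 = 3307000 N/m.

3310000 N/m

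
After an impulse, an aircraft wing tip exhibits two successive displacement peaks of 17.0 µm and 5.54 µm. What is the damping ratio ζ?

Logarithmic decrement δ = (1/n)·ln(x₀/x_n) = (1/1)·ln(17.0/5.54) = (1/1)·ln(3.069) = 1.121.
ζ = δ/√(4π² + δ²) = 1.121/√(39.48 + 1.26) = 1.121/6.382 = 0.1757.

0.176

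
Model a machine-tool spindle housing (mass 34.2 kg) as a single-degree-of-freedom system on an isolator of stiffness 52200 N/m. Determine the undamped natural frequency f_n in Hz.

6.22 Hz

ω_n = √(k/m) = √(52200/34.2) = √1526 = 39.07 rad/s.
f_n = ω_n/(2π) = 39.07/6.283 = 6.218 Hz.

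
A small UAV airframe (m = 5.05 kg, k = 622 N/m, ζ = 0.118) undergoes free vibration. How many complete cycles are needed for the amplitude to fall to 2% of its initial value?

6 cycles

Logarithmic decrement δ = 2πζ/√(1 − ζ²) = 2π × 0.1180/√(1 − 0.0139) = 0.7466.
x_n/x₀ = e^(−nδ) ≤ 0.02; take ln: n ≥ ln(1/0.02)/δ = 3.912/0.7466 = 5.240.
So 6 complete cycles are required.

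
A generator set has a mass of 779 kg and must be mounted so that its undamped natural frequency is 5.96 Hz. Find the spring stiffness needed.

ω_n = 2πf_n = 2π × 5.96 = 37.45 rad/s.
k = m·ω_n² = 779 × 37.45² = 779 × 1402 = 1092000 N/m.

1090000 N/m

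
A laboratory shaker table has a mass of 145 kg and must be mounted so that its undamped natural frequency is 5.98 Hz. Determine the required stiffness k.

205000 N/m

ω_n = 2πf_n = 2π × 5.98 = 37.57 rad/s.
k = m·ω_n² = 145 × 37.57² = 145 × 1412 = 204700 N/m.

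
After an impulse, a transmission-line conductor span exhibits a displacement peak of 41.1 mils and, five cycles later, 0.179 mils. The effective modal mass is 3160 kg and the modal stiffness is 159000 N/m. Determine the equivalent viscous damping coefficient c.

Logarithmic decrement δ = (1/n)·ln(x₀/x_n) = (1/5)·ln(41.1/0.179) = (1/5)·ln(229.6) = 1.087.
ζ = δ/√(4π² + δ²) = 1.087/√(39.48 + 1.18) = 1.087/6.377 = 0.1705.
c = ζ · 2√(km) = 0.1705 × 2√(159000 × 3160) = 0.1705 × 44830 = 7644 N·s/m.

7640 N·s/m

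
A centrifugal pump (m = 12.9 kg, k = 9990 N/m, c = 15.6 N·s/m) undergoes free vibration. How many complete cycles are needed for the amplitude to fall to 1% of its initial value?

34 cycles

ζ = c/(2√(km)) = 15.6/(2√(9990 × 12.9)) = 15.6/718.0 = 0.02173.
Logarithmic decrement δ = 2πζ/√(1 − ζ²) = 2π × 0.02173/√(1 − 0.000472) = 0.1366.
x_n/x₀ = e^(−nδ) ≤ 0.01; take ln: n ≥ ln(1/0.01)/δ = 4.605/0.1366 = 33.72.
So 34 complete cycles are required.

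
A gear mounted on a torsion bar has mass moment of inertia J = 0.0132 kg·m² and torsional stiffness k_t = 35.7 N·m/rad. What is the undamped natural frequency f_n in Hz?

8.28 Hz

ω_n = √(k_t/J) = √(35.7/0.0132) = √2705 = 52.01 rad/s.
f_n = ω_n/(2π) = 52.01/6.283 = 8.277 Hz.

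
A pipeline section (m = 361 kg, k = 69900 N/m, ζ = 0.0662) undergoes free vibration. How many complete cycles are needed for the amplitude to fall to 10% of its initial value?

6 cycles

Logarithmic decrement δ = 2πζ/√(1 − ζ²) = 2π × 0.06620/√(1 − 0.00438) = 0.4169.
x_n/x₀ = e^(−nδ) ≤ 0.1; take ln: n ≥ ln(1/0.1)/δ = 2.303/0.4169 = 5.524.
So 6 complete cycles are required.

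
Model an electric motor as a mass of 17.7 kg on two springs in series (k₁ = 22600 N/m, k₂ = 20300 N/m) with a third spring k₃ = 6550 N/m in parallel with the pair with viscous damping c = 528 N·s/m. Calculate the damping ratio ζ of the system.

0.478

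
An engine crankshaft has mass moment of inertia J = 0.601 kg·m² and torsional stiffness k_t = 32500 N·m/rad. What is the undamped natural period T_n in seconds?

0.0270 s

ω_n = √(k_t/J) = √(32500/0.601) = √54080 = 232.5 rad/s.
T_n = 2π/ω_n = 6.283/232.5 = 0.02702 s.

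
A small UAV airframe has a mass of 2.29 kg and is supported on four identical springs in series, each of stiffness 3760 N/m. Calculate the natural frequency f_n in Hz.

3.22 Hz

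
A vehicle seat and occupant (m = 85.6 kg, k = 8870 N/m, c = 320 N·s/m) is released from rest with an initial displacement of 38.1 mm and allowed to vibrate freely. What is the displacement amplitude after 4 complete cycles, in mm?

0.348 mm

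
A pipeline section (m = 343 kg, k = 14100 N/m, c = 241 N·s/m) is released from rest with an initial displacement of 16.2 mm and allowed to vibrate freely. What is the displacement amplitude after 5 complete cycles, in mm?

2.89 mm

ζ = c/(2√(km)) = 241/(2√(14100 × 343)) = 241/4398 = 0.05479.
Logarithmic decrement δ = 2πζ/√(1 − ζ²) = 2π × 0.05479/√(1 − 0.00300) = 0.3448.
After n cycles, x_n/x₀ = e^(−nδ), so x_5 = 16.2 × e^(−5 × 0.3448) = 16.2 × 0.1784 = 2.889 mm.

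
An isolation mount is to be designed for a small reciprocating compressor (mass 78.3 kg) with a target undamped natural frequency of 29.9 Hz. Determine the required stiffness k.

ω_n = 2πf_n = 2π × 29.9 = 187.9 rad/s.
k = m·ω_n² = 78.3 × 187.9² = 78.3 × 35290 = 2764000 N/m.

2760000 N/m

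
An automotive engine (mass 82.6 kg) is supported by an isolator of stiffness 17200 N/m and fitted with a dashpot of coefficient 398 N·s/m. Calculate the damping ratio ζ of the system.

0.167

ω_n = √(k/m) = √(17200/82.6) = 14.43 rad/s.
Critical damping c_c = 2√(k·m) = 2√(17200 × 82.6) = 2384 N·s/m, so ζ = c/c_c = 398/2384 = 0.1670.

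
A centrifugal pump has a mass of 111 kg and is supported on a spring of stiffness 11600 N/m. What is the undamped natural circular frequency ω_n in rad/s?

10.2 rad/s

ω_n = √(k/m) = √(11600/111) = √104.5 = 10.22 rad/s.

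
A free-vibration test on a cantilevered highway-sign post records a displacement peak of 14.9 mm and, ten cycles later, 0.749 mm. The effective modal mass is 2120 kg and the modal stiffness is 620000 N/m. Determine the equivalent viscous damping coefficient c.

Logarithmic decrement δ = (1/n)·ln(x₀/x_n) = (1/10)·ln(14.9/0.749) = (1/10)·ln(19.89) = 0.2990.
ζ = δ/√(4π² + δ²) = 0.2990/√(39.48 + 0.0894) = 0.2990/6.290 = 0.04754.
c = ζ · 2√(km) = 0.04754 × 2√(620000 × 2120) = 0.04754 × 72510 = 3447 N·s/m.

3450 N·s/m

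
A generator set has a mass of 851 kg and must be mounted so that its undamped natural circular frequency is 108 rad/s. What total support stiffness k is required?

k = m·ω_n² = 851 × 108.0² = 851 × 11660 = 9926000 N/m.

9930000 N/m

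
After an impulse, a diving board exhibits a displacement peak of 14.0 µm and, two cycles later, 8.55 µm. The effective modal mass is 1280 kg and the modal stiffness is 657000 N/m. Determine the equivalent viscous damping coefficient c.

Logarithmic decrement δ = (1/n)·ln(x₀/x_n) = (1/2)·ln(14.0/8.55) = (1/2)·ln(1.637) = 0.2466.
ζ = δ/√(4π² + δ²) = 0.2466/√(39.48 + 0.0608) = 0.2466/6.288 = 0.03921.
c = ζ · 2√(km) = 0.03921 × 2√(657000 × 1280) = 0.03921 × 58000 = 2274 N·s/m.

2270 N·s/m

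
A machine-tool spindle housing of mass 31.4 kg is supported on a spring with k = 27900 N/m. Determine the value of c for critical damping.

c_c = 2√(k·m) = 2√(27900 × 31.4) = 2 × 936.0 = 1872 N·s/m.

1870 N·s/m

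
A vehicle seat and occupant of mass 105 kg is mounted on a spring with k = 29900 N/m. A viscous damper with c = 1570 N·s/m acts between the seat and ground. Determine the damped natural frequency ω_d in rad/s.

15.1 rad/s

ω_n = √(k/m) = √(29900/105) = 16.87 rad/s.
Critical damping c_c = 2√(k·m) = 2√(29900 × 105) = 3544 N·s/m, so ζ = c/c_c = 1570/3544 = 0.4430.
ω_d = ω_n√(1 − ζ²) = 16.87 × √(1 − 0.196) = 15.13 rad/s.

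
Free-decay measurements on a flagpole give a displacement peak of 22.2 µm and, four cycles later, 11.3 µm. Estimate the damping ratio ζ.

Logarithmic decrement δ = (1/n)·ln(x₀/x_n) = (1/4)·ln(22.2/11.3) = (1/4)·ln(1.965) = 0.1688.
ζ = δ/√(4π² + δ²) = 0.1688/√(39.48 + 0.0285) = 0.1688/6.285 = 0.02686.

0.0269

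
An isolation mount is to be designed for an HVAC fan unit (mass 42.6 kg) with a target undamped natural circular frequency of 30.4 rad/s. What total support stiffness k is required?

k = m·ω_n² = 42.6 × 30.40² = 42.6 × 924.2 = 39370 N/m.

39400 N/m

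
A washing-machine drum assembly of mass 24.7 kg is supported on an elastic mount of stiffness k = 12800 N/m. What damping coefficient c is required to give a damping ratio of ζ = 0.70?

c_c = 2√(k·m) = 2√(12800 × 24.7) = 1125 N·s/m.
c = ζ·c_c = 0.70 × 1125 = 787.2 N·s/m.

787 N·s/m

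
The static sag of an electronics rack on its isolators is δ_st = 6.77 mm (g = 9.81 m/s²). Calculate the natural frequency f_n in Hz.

ω_n = √(g/δ_st) = √(9.81/0.00677) = √1449 = 38.07 rad/s.
f_n = ω_n/(2π) = 38.07/6.283 = 6.058 Hz.

6.06 Hz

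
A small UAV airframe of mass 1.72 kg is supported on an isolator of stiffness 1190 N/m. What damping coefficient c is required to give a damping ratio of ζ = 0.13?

11.8 N·s/m

c_c = 2√(k·m) = 2√(1190 × 1.72) = 90.48 N·s/m.
c = ζ·c_c = 0.13 × 90.48 = 11.76 N·s/m.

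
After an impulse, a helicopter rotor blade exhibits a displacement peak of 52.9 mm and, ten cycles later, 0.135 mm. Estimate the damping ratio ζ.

Logarithmic decrement δ = (1/n)·ln(x₀/x_n) = (1/10)·ln(52.9/0.135) = (1/10)·ln(391.9) = 0.5971.
ζ = δ/√(4π² + δ²) = 0.5971/√(39.48 + 0.357) = 0.5971/6.311 = 0.09460.

0.0946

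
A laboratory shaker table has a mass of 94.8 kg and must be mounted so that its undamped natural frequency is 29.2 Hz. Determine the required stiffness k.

ω_n = 2πf_n = 2π × 29.2 = 183.5 rad/s.
k = m·ω_n² = 94.8 × 183.5² = 94.8 × 33660 = 3191000 N/m.

3190000 N/m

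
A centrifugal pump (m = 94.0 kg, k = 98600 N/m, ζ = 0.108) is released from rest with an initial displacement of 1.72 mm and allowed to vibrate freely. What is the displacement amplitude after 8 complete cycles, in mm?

0.00731 mm

Logarithmic decrement δ = 2πζ/√(1 − ζ²) = 2π × 0.1080/√(1 − 0.0117) = 0.6826.
After n cycles, x_n/x₀ = e^(−nδ), so x_8 = 1.72 × e^(−8 × 0.6826) = 1.72 × 0.004251 = 0.007312 mm.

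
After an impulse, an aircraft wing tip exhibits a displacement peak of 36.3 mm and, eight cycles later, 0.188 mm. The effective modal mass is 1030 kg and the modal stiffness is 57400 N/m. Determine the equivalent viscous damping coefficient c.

Logarithmic decrement δ = (1/n)·ln(x₀/x_n) = (1/8)·ln(36.3/0.188) = (1/8)·ln(193.1) = 0.6579.
ζ = δ/√(4π² + δ²) = 0.6579/√(39.48 + 0.433) = 0.6579/6.318 = 0.1041.
c = ζ · 2√(km) = 0.1041 × 2√(57400 × 1030) = 0.1041 × 15380 = 1601 N·s/m.

1600 N·s/m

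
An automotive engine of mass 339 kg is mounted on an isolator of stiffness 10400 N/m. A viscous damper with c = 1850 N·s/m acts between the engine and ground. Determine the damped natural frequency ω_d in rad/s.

ω_n = √(k/m) = √(10400/339) = 5.539 rad/s.
Critical damping c_c = 2√(k·m) = 2√(10400 × 339) = 3755 N·s/m, so ζ = c/c_c = 1850/3755 = 0.4926.
ω_d = ω_n√(1 − ζ²) = 5.539 × √(1 − 0.243) = 4.820 rad/s.

4.82 rad/s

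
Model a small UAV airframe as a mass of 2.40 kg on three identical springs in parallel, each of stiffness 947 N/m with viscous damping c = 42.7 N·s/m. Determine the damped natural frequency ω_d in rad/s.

33.2 rad/s

Parallel springs add: k_eq = 3 × 947 = 2841 N/m.
ω_n = √(k_eq/m) = √(2841/2.40) = 34.41 rad/s.
Critical damping c_c = 2√(k_eq·m) = 2√(2841 × 2.40) = 165.1 N·s/m, so ζ = c/c_c = 42.7/165.1 = 0.2586.
ω_d = ω_n√(1 − ζ²) = 34.41 × √(1 − 0.0669) = 33.24 rad/s.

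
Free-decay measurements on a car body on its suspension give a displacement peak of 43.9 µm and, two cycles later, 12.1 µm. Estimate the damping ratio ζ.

Logarithmic decrement δ = (1/n)·ln(x₀/x_n) = (1/2)·ln(43.9/12.1) = (1/2)·ln(3.628) = 0.6444.
ζ = δ/√(4π² + δ²) = 0.6444/√(39.48 + 0.415) = 0.6444/6.316 = 0.1020.

0.102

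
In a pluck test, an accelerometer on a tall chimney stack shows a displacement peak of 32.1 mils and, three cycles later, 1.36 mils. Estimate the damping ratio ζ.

Logarithmic decrement δ = (1/n)·ln(x₀/x_n) = (1/3)·ln(32.1/1.36) = (1/3)·ln(23.60) = 1.054.
ζ = δ/√(4π² + δ²) = 1.054/√(39.48 + 1.11) = 1.054/6.371 = 0.1654.

0.165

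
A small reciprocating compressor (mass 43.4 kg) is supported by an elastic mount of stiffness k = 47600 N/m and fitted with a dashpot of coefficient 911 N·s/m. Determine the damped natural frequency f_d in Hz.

ω_n = √(k/m) = √(47600/43.4) = 33.12 rad/s.
Critical damping c_c = 2√(k·m) = 2√(47600 × 43.4) = 2875 N·s/m, so ζ = c/c_c = 911/2875 = 0.3169.
ω_d = ω_n√(1 − ζ²) = 33.12 × √(1 − 0.100) = 31.41 rad/s.
f_d = ω_d/(2π) = 4.999 Hz.

5.00 Hz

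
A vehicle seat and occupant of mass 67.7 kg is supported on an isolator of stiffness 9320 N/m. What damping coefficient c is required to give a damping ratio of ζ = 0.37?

c_c = 2√(k·m) = 2√(9320 × 67.7) = 1589 N·s/m.
c = ζ·c_c = 0.37 × 1589 = 587.8 N·s/m.

588 N·s/m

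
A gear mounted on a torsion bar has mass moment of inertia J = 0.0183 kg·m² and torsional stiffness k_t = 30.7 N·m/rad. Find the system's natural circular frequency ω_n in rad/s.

41.0 rad/s

ω_n = √(k_t/J) = √(30.7/0.0183) = √1678 = 40.96 rad/s.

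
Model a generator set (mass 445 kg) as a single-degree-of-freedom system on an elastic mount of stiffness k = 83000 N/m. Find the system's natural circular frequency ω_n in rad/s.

ω_n = √(k/m) = √(83000/445) = √186.5 = 13.66 rad/s.

13.7 rad/s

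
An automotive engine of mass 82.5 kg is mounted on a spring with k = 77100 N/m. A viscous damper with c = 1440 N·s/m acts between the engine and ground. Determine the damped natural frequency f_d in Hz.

ω_n = √(k/m) = √(77100/82.5) = 30.57 rad/s.
Critical damping c_c = 2√(k·m) = 2√(77100 × 82.5) = 5044 N·s/m, so ζ = c/c_c = 1440/5044 = 0.2855.
ω_d = ω_n√(1 − ζ²) = 30.57 × √(1 − 0.0815) = 29.30 rad/s.
f_d = ω_d/(2π) = 4.663 Hz.

4.66 Hz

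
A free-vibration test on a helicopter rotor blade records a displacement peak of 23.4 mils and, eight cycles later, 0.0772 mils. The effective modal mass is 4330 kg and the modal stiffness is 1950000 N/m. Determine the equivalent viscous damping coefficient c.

20800 N·s/m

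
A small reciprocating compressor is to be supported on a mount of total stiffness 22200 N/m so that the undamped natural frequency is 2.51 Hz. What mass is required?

89.3 kg

ω_n = 2πf_n = 2π × 2.51 = 15.77 rad/s.
m = k/ω_n² = 22200/15.77² = 22200/248.7 = 89.26 kg.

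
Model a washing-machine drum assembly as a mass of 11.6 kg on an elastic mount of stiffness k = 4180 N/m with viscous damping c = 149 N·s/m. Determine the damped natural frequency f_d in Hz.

2.84 Hz

ω_n = √(k/m) = √(4180/11.6) = 18.98 rad/s.
Critical damping c_c = 2√(k·m) = 2√(4180 × 11.6) = 440.4 N·s/m, so ζ = c/c_c = 149/440.4 = 0.3383.
ω_d = ω_n√(1 − ζ²) = 18.98 × √(1 − 0.114) = 17.86 rad/s.
f_d = ω_d/(2π) = 2.843 Hz.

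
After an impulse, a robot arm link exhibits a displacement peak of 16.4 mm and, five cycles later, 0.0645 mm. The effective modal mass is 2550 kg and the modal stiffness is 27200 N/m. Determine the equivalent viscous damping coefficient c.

2890 N·s/m

Logarithmic decrement δ = (1/n)·ln(x₀/x_n) = (1/5)·ln(16.4/0.0645) = (1/5)·ln(254.3) = 1.108.
ζ = δ/√(4π² + δ²) = 1.108/√(39.48 + 1.23) = 1.108/6.380 = 0.1736.
c = ζ · 2√(km) = 0.1736 × 2√(27200 × 2550) = 0.1736 × 16660 = 2892 N·s/m.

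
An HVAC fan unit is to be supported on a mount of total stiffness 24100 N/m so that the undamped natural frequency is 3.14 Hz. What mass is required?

ω_n = 2πf_n = 2π × 3.14 = 19.73 rad/s.
m = k/ω_n² = 24100/19.73² = 24100/389.2 = 61.92 kg.

61.9 kg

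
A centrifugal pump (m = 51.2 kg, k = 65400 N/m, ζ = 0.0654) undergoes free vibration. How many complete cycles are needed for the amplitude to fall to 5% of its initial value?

8 cycles

Logarithmic decrement δ = 2πζ/√(1 − ζ²) = 2π × 0.06540/√(1 − 0.00428) = 0.4118.
x_n/x₀ = e^(−nδ) ≤ 0.05; take ln: n ≥ ln(1/0.05)/δ = 2.996/0.4118 = 7.275.
So 8 complete cycles are required.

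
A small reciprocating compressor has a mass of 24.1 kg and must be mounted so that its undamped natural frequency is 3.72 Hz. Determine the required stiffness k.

13200 N/m

ω_n = 2πf_n = 2π × 3.72 = 23.37 rad/s.
k = m·ω_n² = 24.1 × 23.37² = 24.1 × 546.3 = 13170 N/m.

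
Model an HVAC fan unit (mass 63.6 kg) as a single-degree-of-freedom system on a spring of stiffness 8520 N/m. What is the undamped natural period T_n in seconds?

ω_n = √(k/m) = √(8520/63.6) = √134.0 = 11.57 rad/s.
T_n = 2π/ω_n = 6.283/11.57 = 0.5429 s.

0.543 s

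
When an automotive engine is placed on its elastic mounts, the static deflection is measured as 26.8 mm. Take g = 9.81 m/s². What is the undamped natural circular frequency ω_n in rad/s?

ω_n = √(g/δ_st) = √(9.81/0.0268) = √366.0 = 19.13 rad/s.

19.1 rad/s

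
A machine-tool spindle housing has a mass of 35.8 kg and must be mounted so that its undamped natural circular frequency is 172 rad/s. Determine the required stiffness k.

k = m·ω_n² = 35.8 × 172.0² = 35.8 × 29580 = 1059000 N/m.

1060000 N/m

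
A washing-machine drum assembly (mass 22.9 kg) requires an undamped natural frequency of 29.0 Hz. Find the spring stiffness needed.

ω_n = 2πf_n = 2π × 29.0 = 182.2 rad/s.
k = m·ω_n² = 22.9 × 182.2² = 22.9 × 33200 = 760300 N/m.

760000 N/m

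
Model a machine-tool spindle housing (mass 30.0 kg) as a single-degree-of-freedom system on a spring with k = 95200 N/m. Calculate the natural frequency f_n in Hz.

8.97 Hz

ω_n = √(k/m) = √(95200/30.0) = √3173 = 56.33 rad/s.
f_n = ω_n/(2π) = 56.33/6.283 = 8.966 Hz.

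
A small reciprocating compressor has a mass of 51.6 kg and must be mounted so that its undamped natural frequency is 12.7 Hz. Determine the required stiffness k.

ω_n = 2πf_n = 2π × 12.7 = 79.80 rad/s.
k = m·ω_n² = 51.6 × 79.80² = 51.6 × 6367 = 328600 N/m.

329000 N/m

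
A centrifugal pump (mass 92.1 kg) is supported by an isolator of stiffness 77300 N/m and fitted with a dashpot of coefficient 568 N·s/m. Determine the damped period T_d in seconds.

ω_n = √(k/m) = √(77300/92.1) = 28.97 rad/s.
Critical damping c_c = 2√(k·m) = 2√(77300 × 92.1) = 5336 N·s/m, so ζ = c/c_c = 568/5336 = 0.1064.
ω_d = ω_n√(1 − ζ²) = 28.97 × √(1 − 0.0113) = 28.81 rad/s.
T_d = 2π/ω_d = 0.2181 s.

0.218 s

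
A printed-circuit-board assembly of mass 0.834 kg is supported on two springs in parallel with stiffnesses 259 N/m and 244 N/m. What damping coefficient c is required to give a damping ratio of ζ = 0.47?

19.3 N·s/m

Parallel springs add: k_eq = 259 + 244 = 503.0 N/m.
c_c = 2√(k_eq·m) = 2√(503.0 × 0.834) = 40.96 N·s/m.
c = ζ·c_c = 0.47 × 40.96 = 19.25 N·s/m.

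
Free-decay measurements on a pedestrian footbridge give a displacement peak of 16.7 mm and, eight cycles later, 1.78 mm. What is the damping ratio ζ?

0.0445

Logarithmic decrement δ = (1/n)·ln(x₀/x_n) = (1/8)·ln(16.7/1.78) = (1/8)·ln(9.382) = 0.2798.
ζ = δ/√(4π² + δ²) = 0.2798/√(39.48 + 0.0783) = 0.2798/6.289 = 0.04450.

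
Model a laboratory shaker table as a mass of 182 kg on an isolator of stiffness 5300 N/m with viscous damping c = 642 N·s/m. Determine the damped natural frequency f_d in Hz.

ω_n = √(k/m) = √(5300/182) = 5.396 rad/s.
Critical damping c_c = 2√(k·m) = 2√(5300 × 182) = 1964 N·s/m, so ζ = c/c_c = 642/1964 = 0.3268.
ω_d = ω_n√(1 − ζ²) = 5.396 × √(1 − 0.107) = 5.100 rad/s.
f_d = ω_d/(2π) = 0.8117 Hz.

0.812 Hz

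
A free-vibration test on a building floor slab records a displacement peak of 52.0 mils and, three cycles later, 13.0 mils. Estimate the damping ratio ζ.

0.0733

Logarithmic decrement δ = (1/n)·ln(x₀/x_n) = (1/3)·ln(52.0/13.0) = (1/3)·ln(4.000) = 0.4621.
ζ = δ/√(4π² + δ²) = 0.4621/√(39.48 + 0.214) = 0.4621/6.300 = 0.07335.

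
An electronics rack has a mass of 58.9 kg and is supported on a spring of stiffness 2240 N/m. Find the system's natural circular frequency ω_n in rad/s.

ω_n = √(k/m) = √(2240/58.9) = √38.03 = 6.167 rad/s.

6.17 rad/s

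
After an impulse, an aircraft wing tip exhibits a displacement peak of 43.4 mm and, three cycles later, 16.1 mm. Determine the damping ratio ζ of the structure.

0.0525

Logarithmic decrement δ = (1/n)·ln(x₀/x_n) = (1/3)·ln(43.4/16.1) = (1/3)·ln(2.696) = 0.3305.
ζ = δ/√(4π² + δ²) = 0.3305/√(39.48 + 0.109) = 0.3305/6.292 = 0.05254.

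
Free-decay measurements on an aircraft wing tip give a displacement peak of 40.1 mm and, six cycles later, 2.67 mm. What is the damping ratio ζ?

0.0717

Logarithmic decrement δ = (1/n)·ln(x₀/x_n) = (1/6)·ln(40.1/2.67) = (1/6)·ln(15.02) = 0.4515.
ζ = δ/√(4π² + δ²) = 0.4515/√(39.48 + 0.204) = 0.4515/6.299 = 0.07168.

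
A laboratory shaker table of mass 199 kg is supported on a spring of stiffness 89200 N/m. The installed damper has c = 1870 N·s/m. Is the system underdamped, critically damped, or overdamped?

underdamped

c_c = 2√(k·m) = 8426 N·s/m; ζ = c/c_c = 1870/8426 = 0.222.
Since ζ < 1 the system is underdamped.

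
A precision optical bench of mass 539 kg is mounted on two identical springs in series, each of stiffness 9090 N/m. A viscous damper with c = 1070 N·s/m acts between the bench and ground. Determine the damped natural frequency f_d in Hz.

0.434 Hz

Series springs: 1/k_eq = 2/9090, so k_eq = 9090/2 = 4545 N/m.
ω_n = √(k_eq/m) = √(4545/539) = 2.904 rad/s.
Critical damping c_c = 2√(k_eq·m) = 2√(4545 × 539) = 3130 N·s/m, so ζ = c/c_c = 1070/3130 = 0.3418.
ω_d = ω_n√(1 − ζ²) = 2.904 × √(1 − 0.117) = 2.729 rad/s.
f_d = ω_d/(2π) = 0.4343 Hz.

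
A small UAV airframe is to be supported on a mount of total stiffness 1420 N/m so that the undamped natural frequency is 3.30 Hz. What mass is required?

ω_n = 2πf_n = 2π × 3.30 = 20.73 rad/s.
m = k/ω_n² = 1420/20.73² = 1420/429.9 = 3.303 kg.

3.30 kg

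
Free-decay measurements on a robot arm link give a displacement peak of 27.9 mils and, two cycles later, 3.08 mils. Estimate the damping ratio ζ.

0.173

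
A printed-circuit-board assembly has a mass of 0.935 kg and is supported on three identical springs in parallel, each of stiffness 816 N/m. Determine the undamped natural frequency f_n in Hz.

8.14 Hz

Parallel springs add: k_eq = 3 × 816 = 2448 N/m.
ω_n = √(k_eq/m) = √(2448/0.935) = √2618 = 51.17 rad/s.
f_n = ω_n/(2π) = 51.17/6.283 = 8.144 Hz.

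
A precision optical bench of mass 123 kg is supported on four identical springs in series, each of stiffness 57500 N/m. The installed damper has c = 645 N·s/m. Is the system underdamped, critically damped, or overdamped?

Series springs: 1/k_eq = 4/57500, so k_eq = 57500/4 = 14380 N/m.
c_c = 2√(k_eq·m) = 2659 N·s/m; ζ = c/c_c = 645/2659 = 0.243.
Since ζ < 1 the system is underdamped.

underdamped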